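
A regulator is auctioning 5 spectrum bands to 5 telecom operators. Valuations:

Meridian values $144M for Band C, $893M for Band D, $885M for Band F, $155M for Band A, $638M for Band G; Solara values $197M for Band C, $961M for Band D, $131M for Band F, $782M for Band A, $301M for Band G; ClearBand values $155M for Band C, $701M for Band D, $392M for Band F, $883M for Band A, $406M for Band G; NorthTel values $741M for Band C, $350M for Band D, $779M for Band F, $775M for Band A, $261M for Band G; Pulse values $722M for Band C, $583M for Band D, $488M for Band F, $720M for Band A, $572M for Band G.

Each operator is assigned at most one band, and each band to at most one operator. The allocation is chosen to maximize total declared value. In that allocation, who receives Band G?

Pulse receives Band G.

Optimal: Meridian→Band F ($885M), Solara→Band D ($961M), ClearBand→Band A ($883M), NorthTel→Band C ($741M), Pulse→Band G ($572M) — total 885+961+883+741+572 = $4042M.
Row-greedy (each operator in turn takes its best remaining band) gives $3582M, worse by 460.
Pulse's own top band is Band C ($722M), but forcing Pulse→Band C and reassigning the rest optimally gives only $3983M — worse by 59.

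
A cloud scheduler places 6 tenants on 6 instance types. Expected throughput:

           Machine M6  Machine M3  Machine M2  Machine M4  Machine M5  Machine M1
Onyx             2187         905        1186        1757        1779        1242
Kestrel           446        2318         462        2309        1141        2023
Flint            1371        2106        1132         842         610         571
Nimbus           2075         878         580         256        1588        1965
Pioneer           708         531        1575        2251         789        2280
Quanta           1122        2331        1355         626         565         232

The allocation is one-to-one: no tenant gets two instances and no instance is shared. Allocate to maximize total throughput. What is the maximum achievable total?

Maximum total: 11906 ops/s

Optimal: Onyx→Machine M5 (1779 ops/s), Kestrel→Machine M4 (2309 ops/s), Flint→Machine M2 (1132 ops/s), Nimbus→Machine M6 (2075 ops/s), Pioneer→Machine M1 (2280 ops/s), Quanta→Machine M3 (2331 ops/s) — total 1779+2309+1132+2075+2280+2331 = 11906 ops/s.
Column-greedy (each instance in turn goes to its best remaining tenant) gives 10561 ops/s, worse by 1345.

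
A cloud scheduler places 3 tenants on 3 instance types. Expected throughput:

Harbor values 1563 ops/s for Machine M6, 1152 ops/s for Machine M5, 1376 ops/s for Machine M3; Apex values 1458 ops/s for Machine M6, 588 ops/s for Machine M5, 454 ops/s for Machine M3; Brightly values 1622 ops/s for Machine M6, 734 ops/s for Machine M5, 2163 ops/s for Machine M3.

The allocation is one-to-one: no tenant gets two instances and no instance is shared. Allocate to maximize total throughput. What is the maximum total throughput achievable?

Maximum total: 4773 ops/s

Optimal: Harbor→Machine M5 (1152 ops/s), Apex→Machine M6 (1458 ops/s), Brightly→Machine M3 (2163 ops/s) — total 1152+1458+2163 = 4773 ops/s.
Column-greedy (each instance in turn goes to its best remaining tenant) gives 3228 ops/s, worse by 1545.
Next-best assignment: Harbor→Machine M6, Apex→Machine M5, Brightly→Machine M3 = 4314 ops/s.
Swapping Apex↔Harbor (Apex→Machine M5 588 ops/s, Harbor→Machine M6 1563 ops/s) loses 459.
No other one-to-one assignment exceeds 4773 ops/s.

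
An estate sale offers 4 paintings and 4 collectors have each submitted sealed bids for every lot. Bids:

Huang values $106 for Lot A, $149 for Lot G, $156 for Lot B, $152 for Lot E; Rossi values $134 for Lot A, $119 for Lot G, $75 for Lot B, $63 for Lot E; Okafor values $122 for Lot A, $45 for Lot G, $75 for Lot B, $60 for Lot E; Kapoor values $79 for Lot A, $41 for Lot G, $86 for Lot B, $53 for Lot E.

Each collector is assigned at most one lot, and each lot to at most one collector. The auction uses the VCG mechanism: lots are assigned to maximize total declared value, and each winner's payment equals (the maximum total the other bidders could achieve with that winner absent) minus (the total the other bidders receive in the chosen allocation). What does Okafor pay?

Efficient allocation: Huang→Lot E ($152), Rossi→Lot G ($119), Okafor→Lot A ($122), Kapoor→Lot B ($86); total welfare W = $479.
Okafor receives Lot A at value $122, so the others get W − 122 = $357.
Without Okafor: best allocation of the remaining 3 bidders over all 4 lots is Huang→Lot E ($152), Rossi→Lot A ($134), Kapoor→Lot B ($86), total $372.
VCG payment = (others' best without Okafor) − (others' welfare with Okafor) = 372 − 357 = $15.

Okafor pays $15.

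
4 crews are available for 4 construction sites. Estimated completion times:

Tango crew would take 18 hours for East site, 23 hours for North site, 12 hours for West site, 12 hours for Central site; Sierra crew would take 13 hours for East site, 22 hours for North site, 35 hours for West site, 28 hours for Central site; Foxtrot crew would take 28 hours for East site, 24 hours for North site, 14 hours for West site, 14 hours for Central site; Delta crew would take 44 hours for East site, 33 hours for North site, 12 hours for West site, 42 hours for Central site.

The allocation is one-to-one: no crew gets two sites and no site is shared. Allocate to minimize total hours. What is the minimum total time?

Optimal: Tango crew→Central site (12 hours), Sierra crew→East site (13 hours), Foxtrot crew→North site (24 hours), Delta crew→West site (12 hours) — total 12+13+24+12 = 61 hours.
Row-greedy (each crew in turn takes its cheapest remaining site) gives 72 hours, worse by 11.
Next-best assignment: Tango crew→North site, Sierra crew→East site, Foxtrot crew→Central site, Delta crew→West site = 62 hours.
Swapping Tango crew↔Foxtrot crew (Tango crew→North site 23 hours, Foxtrot crew→Central site 14 hours) adds 1.
No other one-to-one assignment undercuts 61 hours.

Minimum total: 61 hours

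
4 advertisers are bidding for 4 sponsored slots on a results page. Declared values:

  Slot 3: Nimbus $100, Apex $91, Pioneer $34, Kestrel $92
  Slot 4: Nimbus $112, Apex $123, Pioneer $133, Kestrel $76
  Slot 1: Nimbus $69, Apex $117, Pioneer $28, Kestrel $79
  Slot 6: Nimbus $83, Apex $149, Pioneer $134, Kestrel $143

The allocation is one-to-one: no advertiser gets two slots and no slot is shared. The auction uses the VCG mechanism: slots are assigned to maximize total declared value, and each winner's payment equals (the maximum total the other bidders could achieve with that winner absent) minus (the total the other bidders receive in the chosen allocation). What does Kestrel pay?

Kestrel pays $32.

Efficient allocation: Nimbus→Slot 3 ($100), Apex→Slot 1 ($117), Pioneer→Slot 4 ($133), Kestrel→Slot 6 ($143); total welfare W = $493.
Kestrel receives Slot 6 at value $143, so the others get W − 143 = $350.
Without Kestrel: best allocation of the remaining 3 bidders over all 4 slots is Nimbus→Slot 3 ($100), Apex→Slot 6 ($149), Pioneer→Slot 4 ($133), total $382.
VCG payment = (others' best without Kestrel) − (others' welfare with Kestrel) = 382 − 350 = $32.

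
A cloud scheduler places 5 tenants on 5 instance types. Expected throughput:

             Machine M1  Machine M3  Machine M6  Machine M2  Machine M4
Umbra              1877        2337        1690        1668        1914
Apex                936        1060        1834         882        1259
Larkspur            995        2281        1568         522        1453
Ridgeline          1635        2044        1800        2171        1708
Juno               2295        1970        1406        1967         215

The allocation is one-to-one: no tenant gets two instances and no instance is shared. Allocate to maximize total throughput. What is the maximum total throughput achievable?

Maximum total: 10495 ops/s

Optimal: Umbra→Machine M4 (1914 ops/s), Apex→Machine M6 (1834 ops/s), Larkspur→Machine M3 (2281 ops/s), Ridgeline→Machine M2 (2171 ops/s), Juno→Machine M1 (2295 ops/s) — total 1914+1834+2281+2171+2295 = 10495 ops/s.
Column-greedy (each instance in turn goes to its best remaining tenant) gives 10090 ops/s, worse by 405.
Swapping Ridgeline↔Juno (Ridgeline→Machine M1 1635 ops/s, Juno→Machine M2 1967 ops/s) loses 864.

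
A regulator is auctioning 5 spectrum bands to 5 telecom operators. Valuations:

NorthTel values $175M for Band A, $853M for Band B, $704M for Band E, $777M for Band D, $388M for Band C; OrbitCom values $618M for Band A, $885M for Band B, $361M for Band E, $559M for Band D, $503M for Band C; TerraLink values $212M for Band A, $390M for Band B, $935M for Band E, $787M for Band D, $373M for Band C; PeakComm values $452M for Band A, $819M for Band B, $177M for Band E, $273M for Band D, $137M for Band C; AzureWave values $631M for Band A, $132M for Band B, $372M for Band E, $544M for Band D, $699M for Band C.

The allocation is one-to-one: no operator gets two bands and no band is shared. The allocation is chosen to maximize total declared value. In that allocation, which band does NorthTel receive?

This is the linear assignment problem.
Optimal: NorthTel→Band D ($777M), OrbitCom→Band A ($618M), TerraLink→Band E ($935M), PeakComm→Band B ($819M), AzureWave→Band C ($699M) — total 777+618+935+819+699 = $3848M.
Column-greedy (each band in turn goes to its best remaining operator) gives $3365M, worse by 483.
Checked against all permutations: $3848M is optimal.
NorthTel's own top band is Band B ($853M), but forcing NorthTel→Band B and reassigning the rest optimally gives only $3498M — worse by 350.

NorthTel receives Band D.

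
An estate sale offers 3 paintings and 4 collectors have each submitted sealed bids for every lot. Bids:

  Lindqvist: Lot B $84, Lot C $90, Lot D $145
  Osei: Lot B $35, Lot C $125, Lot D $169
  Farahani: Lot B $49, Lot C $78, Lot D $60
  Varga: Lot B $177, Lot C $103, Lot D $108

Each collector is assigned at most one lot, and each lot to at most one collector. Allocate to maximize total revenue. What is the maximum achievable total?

Treat this as an assignment problem: match each collector to one lot.
Optimal: Varga→Lot B ($177), Osei→Lot C ($125), Lindqvist→Lot D ($145) — total 177+125+145 = $447.
Row-greedy (each collector in turn takes its best remaining lot) gives $319, worse by 128.
Every other assignment is strictly worse.

Max total: $447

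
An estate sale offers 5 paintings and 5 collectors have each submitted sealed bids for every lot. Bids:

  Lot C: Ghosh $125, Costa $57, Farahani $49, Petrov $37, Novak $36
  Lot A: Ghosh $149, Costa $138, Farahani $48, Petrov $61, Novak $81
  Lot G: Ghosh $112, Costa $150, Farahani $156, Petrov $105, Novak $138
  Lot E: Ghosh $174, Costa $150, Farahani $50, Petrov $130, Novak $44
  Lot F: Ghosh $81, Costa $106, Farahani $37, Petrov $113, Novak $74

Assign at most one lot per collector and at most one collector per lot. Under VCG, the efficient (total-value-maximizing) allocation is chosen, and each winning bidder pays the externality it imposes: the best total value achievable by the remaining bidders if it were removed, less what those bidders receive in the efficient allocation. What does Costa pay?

Costa pays $49.

Efficient allocation: Ghosh→Lot C ($125), Costa→Lot E ($150), Farahani→Lot G ($156), Petrov→Lot F ($113), Novak→Lot A ($81); total welfare W = $625.
Costa receives Lot E at value $150, so the others get W − 150 = $475.
Without Costa: best allocation of the remaining 4 bidders over all 5 lots is Ghosh→Lot E ($174), Farahani→Lot G ($156), Petrov→Lot F ($113), Novak→Lot A ($81), total $524.
VCG payment = (others' best without Costa) − (others' welfare with Costa) = 524 − 475 = $49.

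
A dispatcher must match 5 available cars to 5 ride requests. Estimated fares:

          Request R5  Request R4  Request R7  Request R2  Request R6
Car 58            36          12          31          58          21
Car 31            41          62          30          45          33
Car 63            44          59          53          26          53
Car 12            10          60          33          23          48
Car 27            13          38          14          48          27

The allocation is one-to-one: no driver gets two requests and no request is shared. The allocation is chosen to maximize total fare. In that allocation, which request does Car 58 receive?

Car 58 receives Request R5.

Optimal: Car 58→Request R5 ($36), Car 31→Request R4 ($62), Car 63→Request R7 ($53), Car 12→Request R6 ($48), Car 27→Request R2 ($48) — total 36+62+53+48+48 = $247.
Next-best assignment: Car 58→Request R2, Car 31→Request R5, Car 63→Request R7, Car 12→Request R4, Car 27→Request R6 = $239.
Swapping Car 27↔Car 31 (Car 27→Request R4 $38, Car 31→Request R2 $45) loses 27.
Car 58's own top request is Request R2 ($58), but forcing Car 58→Request R2 and reassigning the rest optimally gives only $239 — worse by 8.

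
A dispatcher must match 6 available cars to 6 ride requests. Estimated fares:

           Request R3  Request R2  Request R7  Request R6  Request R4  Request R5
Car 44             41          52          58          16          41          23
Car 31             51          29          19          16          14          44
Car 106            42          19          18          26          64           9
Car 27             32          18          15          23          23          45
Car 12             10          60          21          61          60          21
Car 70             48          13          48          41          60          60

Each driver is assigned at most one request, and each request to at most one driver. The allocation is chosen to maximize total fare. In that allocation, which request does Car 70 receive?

Car 70 receives Request R7.

Optimal: Car 44→Request R2 ($52), Car 31→Request R3 ($51), Car 106→Request R4 ($64), Car 27→Request R5 ($45), Car 12→Request R6 ($61), Car 70→Request R7 ($48) — total 52+51+64+45+61+48 = $321.
Next-best assignment: Car 44→Request R7, Car 31→Request R3, Car 106→Request R4, Car 27→Request R5, Car 12→Request R2, Car 70→Request R6 = $319.
Swapping Car 70↔Car 12 (Car 70→Request R6 $41, Car 12→Request R7 $21) loses 47.
Checked against all permutations: $321 is optimal.
Car 70's own top request is Request R4 ($60), but forcing Car 70→Request R4 and reassigning the rest optimally gives only $300 — worse by 21.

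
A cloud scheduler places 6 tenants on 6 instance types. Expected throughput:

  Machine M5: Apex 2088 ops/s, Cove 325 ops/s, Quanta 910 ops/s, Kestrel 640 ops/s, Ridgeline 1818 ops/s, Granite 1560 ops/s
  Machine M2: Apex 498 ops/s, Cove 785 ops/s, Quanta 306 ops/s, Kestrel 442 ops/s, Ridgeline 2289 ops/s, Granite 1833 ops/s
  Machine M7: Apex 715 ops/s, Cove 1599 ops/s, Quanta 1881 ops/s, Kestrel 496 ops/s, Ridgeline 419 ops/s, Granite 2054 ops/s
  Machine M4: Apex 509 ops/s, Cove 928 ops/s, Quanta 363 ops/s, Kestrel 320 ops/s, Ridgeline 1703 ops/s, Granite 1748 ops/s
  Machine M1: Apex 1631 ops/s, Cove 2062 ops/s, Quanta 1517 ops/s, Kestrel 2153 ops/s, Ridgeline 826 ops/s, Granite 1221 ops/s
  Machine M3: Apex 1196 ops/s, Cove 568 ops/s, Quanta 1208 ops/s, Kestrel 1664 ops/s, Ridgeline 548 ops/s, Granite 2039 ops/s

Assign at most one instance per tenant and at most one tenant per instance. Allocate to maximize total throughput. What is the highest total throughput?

Optimal: Apex→Machine M5 (2088 ops/s), Cove→Machine M1 (2062 ops/s), Quanta→Machine M7 (1881 ops/s), Kestrel→Machine M3 (1664 ops/s), Ridgeline→Machine M2 (2289 ops/s), Granite→Machine M4 (1748 ops/s) — total 2088+2062+1881+1664+2289+1748 = 11732 ops/s.
Column-greedy (each instance in turn goes to its best remaining tenant) gives 10720 ops/s, worse by 1012.
Next-best assignment: Apex→Machine M5, Cove→Machine M4, Quanta→Machine M7, Kestrel→Machine M1, Ridgeline→Machine M2, Granite→Machine M3 = 11378 ops/s.

Max total: 11732 ops/s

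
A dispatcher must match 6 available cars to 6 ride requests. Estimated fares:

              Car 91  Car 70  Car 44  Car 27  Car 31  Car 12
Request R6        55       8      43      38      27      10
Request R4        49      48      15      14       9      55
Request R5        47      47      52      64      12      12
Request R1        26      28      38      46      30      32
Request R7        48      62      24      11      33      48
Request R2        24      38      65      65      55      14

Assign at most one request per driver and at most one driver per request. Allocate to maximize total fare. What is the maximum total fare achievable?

Treat this as an assignment problem: match each driver to one request.
Optimal: Car 91→Request R6 ($55), Car 70→Request R7 ($62), Car 44→Request R2 ($65), Car 27→Request R5 ($64), Car 31→Request R1 ($30), Car 12→Request R4 ($55) — total 55+62+65+64+30+55 = $331.
Column-greedy (each request in turn goes to its best remaining driver) gives $329, worse by 2.
Swapping Car 44↔Car 12 (Car 44→Request R4 $15, Car 12→Request R2 $14) loses 91.
Checked against all permutations: $331 is optimal.

Maximum total: $331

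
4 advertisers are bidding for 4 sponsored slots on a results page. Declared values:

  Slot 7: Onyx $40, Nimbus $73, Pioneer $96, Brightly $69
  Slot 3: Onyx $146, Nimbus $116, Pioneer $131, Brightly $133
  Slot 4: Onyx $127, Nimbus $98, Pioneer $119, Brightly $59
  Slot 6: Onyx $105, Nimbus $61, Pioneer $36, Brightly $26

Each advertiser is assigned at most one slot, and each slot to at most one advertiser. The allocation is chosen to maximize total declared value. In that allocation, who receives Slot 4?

Nimbus receives Slot 4.

This is the linear assignment problem.
Optimal: Onyx→Slot 6 ($105), Nimbus→Slot 4 ($98), Pioneer→Slot 7 ($96), Brightly→Slot 3 ($133) — total 105+98+96+133 = $432.
Max-entry greedy (repeatedly take the single best remaining cell) gives $364, worse by 68.
Swapping Nimbus↔Pioneer (Nimbus→Slot 7 $73, Pioneer→Slot 4 $119) loses 2.
No other one-to-one assignment exceeds $432.
Nimbus's own top slot is Slot 3 ($116), but forcing Nimbus→Slot 3 and reassigning the rest optimally gives only $409 — worse by 23.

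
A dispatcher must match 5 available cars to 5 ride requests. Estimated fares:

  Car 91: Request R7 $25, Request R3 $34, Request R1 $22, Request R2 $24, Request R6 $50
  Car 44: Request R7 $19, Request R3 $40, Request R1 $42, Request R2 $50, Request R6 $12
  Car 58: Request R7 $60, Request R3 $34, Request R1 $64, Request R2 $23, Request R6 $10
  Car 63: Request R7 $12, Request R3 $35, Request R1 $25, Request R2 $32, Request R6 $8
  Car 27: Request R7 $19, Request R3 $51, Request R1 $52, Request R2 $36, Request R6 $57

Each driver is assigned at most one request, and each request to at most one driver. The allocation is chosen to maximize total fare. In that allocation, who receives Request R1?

Car 27 receives Request R1.

This is a one-to-one assignment (maximum-weight bipartite matching).
Optimal: Car 91→Request R6 ($50), Car 44→Request R2 ($50), Car 58→Request R7 ($60), Car 63→Request R3 ($35), Car 27→Request R1 ($52) — total 50+50+60+35+52 = $247.
Row-greedy (each driver in turn takes its best remaining request) gives $218, worse by 29.
Next-best assignment: Car 91→Request R6, Car 44→Request R2, Car 58→Request R7, Car 63→Request R1, Car 27→Request R3 = $236.
Checked against all permutations: $247 is optimal.
Car 27's own top request is Request R6 ($57), but forcing Car 27→Request R6 and reassigning the rest optimally gives only $231 — worse by 16.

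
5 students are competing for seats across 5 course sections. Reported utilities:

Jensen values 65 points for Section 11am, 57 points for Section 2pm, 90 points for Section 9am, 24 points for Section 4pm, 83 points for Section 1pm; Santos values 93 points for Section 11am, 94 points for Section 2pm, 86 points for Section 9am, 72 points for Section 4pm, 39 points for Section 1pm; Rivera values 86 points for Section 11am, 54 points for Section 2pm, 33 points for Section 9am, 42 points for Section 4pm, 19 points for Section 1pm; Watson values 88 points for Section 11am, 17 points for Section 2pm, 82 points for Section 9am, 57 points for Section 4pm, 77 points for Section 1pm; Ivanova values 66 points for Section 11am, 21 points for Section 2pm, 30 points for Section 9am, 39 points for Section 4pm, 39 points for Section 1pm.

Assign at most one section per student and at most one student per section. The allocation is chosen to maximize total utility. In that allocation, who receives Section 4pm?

Optimal: Jensen→Section 9am (90 points), Santos→Section 2pm (94 points), Rivera→Section 11am (86 points), Watson→Section 1pm (77 points), Ivanova→Section 4pm (39 points) — total 90+94+86+77+39 = 386 points.
Column-greedy (each section in turn goes to its best remaining student) gives 313 points, worse by 73.
Next-best assignment: Jensen→Section 1pm, Santos→Section 2pm, Rivera→Section 11am, Watson→Section 9am, Ivanova→Section 4pm = 384 points.
Every other assignment is strictly worse.
Ivanova's own top section is Section 11am (66 points), but forcing Ivanova→Section 11am and reassigning the rest optimally gives only 369 points — worse by 17.

Ivanova receives Section 4pm.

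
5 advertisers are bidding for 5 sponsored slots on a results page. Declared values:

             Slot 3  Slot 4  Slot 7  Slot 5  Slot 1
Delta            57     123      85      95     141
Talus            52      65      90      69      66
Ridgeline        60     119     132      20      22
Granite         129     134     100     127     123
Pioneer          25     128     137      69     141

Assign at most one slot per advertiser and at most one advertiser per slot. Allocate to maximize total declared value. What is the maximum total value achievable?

Optimal: Delta→Slot 1 ($141), Talus→Slot 5 ($69), Ridgeline→Slot 7 ($132), Granite→Slot 3 ($129), Pioneer→Slot 4 ($128) — total 141+69+132+129+128 = $599.
Max-entry greedy (repeatedly take the single best remaining cell) gives $541, worse by 58.
Next-best assignment: Delta→Slot 1, Talus→Slot 5, Ridgeline→Slot 4, Granite→Slot 3, Pioneer→Slot 7 = $595.

Maximum total: $599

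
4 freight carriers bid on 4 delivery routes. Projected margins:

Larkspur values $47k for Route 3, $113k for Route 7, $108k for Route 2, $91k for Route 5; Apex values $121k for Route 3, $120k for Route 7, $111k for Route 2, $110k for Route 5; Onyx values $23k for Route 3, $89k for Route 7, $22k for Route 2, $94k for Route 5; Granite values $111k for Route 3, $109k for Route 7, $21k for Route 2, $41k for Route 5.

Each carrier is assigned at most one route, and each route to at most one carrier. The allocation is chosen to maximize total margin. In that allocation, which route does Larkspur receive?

Optimal: Larkspur→Route 2 ($108k), Apex→Route 7 ($120k), Onyx→Route 5 ($94k), Granite→Route 3 ($111k) — total 108+120+94+111 = $433k.
Max-entry greedy (repeatedly take the single best remaining cell) gives $349k, worse by 84.
Next-best assignment: Larkspur→Route 2, Apex→Route 3, Onyx→Route 5, Granite→Route 7 = $432k.
Checked against all permutations: $433k is optimal.
Larkspur's own top route is Route 7 ($113k), but forcing Larkspur→Route 7 and reassigning the rest optimally gives only $429k — worse by 4.

Larkspur receives Route 2.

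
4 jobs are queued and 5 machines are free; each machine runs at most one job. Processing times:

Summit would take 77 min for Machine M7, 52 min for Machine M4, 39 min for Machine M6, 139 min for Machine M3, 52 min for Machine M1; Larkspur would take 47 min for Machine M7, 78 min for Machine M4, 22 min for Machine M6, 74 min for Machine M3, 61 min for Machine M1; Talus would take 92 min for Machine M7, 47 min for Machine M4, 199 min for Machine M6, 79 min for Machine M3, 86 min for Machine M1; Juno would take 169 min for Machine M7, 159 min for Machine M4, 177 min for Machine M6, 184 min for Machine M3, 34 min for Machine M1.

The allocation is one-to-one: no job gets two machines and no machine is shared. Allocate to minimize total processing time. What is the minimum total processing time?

Optimal: Summit→Machine M6 (39 min), Larkspur→Machine M7 (47 min), Talus→Machine M4 (47 min), Juno→Machine M1 (34 min) — total 39+47+47+34 = 167 min.
Column-greedy (each machine in turn goes to its cheapest remaining job) gives 317 min, worse by 150.
Swapping Juno↔Talus (Juno→Machine M4 159 min, Talus→Machine M1 86 min) adds 164.

Min total: 167 min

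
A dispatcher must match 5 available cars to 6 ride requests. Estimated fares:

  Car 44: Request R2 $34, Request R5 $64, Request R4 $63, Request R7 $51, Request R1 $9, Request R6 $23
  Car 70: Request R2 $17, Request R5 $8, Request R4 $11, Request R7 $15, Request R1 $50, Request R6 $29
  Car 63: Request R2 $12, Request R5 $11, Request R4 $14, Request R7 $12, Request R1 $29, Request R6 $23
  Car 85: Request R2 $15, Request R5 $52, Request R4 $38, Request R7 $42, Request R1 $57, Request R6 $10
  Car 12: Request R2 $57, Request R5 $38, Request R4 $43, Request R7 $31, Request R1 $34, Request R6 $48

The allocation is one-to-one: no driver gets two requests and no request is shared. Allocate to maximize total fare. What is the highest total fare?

Optimal: Car 44→Request R4 ($63), Car 70→Request R1 ($50), Car 63→Request R6 ($23), Car 85→Request R5 ($52), Car 12→Request R2 ($57) — total 63+50+23+52+57 = $245.
Max-entry greedy (repeatedly take the single best remaining cell) gives $221, worse by 24.
Swapping Car 12↔Car 70 (Car 12→Request R1 $34, Car 70→Request R2 $17) loses 56.
Checked against all permutations: $245 is optimal.

Max total: $245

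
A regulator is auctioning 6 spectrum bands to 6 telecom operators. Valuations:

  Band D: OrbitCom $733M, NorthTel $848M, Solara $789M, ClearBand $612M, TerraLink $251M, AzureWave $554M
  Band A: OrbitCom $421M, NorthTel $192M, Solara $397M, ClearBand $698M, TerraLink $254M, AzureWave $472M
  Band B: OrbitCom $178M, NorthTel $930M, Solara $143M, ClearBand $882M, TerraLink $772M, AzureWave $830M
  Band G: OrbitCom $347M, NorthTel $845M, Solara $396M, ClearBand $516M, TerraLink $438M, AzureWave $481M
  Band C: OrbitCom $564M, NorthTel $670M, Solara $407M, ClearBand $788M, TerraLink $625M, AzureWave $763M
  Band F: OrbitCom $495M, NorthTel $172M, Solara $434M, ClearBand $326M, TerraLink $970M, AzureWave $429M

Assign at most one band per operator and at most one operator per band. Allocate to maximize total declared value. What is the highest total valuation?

Optimal: OrbitCom→Band C ($564M), NorthTel→Band G ($845M), Solara→Band D ($789M), ClearBand→Band A ($698M), TerraLink→Band F ($970M), AzureWave→Band B ($830M) — total 564+845+789+698+970+830 = $4696M.
Column-greedy (each band in turn goes to its best remaining operator) gives $3812M, worse by 884.

Maximum total: $4696M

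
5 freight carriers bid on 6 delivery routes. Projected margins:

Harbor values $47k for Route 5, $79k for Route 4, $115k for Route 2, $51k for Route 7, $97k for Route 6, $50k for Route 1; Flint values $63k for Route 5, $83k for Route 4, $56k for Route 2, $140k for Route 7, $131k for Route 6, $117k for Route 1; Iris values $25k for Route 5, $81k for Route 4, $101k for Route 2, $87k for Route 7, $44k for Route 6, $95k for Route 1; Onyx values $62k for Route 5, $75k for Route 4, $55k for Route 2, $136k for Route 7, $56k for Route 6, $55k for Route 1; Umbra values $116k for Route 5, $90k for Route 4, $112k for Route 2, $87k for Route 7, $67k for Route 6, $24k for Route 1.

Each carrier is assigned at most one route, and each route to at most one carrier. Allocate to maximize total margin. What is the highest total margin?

Max total: $593k

This is a one-to-one assignment (maximum-weight bipartite matching).
Optimal: Harbor→Route 2 ($115k), Flint→Route 6 ($131k), Iris→Route 1 ($95k), Onyx→Route 7 ($136k), Umbra→Route 5 ($116k) — total 115+131+95+136+116 = $593k.
Max-entry greedy (repeatedly take the single best remaining cell) gives $541k, worse by 52.
Next-best assignment: Harbor→Route 2, Flint→Route 6, Iris→Route 4, Onyx→Route 7, Umbra→Route 5 = $579k.
Swapping Onyx↔Harbor (Onyx→Route 2 $55k, Harbor→Route 7 $51k) loses 145.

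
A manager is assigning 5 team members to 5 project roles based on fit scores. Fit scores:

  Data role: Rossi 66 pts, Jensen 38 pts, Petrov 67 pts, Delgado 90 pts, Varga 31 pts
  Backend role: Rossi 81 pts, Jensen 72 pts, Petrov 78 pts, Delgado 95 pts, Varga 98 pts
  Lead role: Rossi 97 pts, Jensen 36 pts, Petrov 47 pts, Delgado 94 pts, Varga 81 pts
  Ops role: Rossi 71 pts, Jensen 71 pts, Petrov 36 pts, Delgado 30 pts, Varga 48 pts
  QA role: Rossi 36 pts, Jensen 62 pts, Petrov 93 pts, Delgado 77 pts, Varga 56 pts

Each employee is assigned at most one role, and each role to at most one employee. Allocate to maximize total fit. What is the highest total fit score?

This is the linear assignment problem.
Optimal: Rossi→Lead role (97 pts), Jensen→Ops role (71 pts), Petrov→QA role (93 pts), Delgado→Data role (90 pts), Varga→Backend role (98 pts) — total 97+71+93+90+98 = 449 pts.

Max total: 449 pts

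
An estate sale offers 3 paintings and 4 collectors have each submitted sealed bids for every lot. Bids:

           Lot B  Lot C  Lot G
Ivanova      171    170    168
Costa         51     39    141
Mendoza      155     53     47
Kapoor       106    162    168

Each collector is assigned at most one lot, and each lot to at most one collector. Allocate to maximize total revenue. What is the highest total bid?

This is the linear assignment problem.
Optimal: Mendoza→Lot B ($155), Ivanova→Lot C ($170), Kapoor→Lot G ($168) — total 155+170+168 = $493.
Row-greedy (each collector in turn takes its best remaining lot) gives $365, worse by 128.

Max total: $493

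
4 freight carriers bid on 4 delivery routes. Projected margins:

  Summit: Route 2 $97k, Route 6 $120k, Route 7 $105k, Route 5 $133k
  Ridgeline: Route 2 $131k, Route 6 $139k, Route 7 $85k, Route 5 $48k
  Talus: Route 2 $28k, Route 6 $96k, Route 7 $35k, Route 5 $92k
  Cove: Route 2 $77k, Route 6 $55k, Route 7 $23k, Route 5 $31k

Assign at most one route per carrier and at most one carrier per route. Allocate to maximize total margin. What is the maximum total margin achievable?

Maximum total: $413k

Optimal: Summit→Route 7 ($105k), Ridgeline→Route 6 ($139k), Talus→Route 5 ($92k), Cove→Route 2 ($77k) — total 105+139+92+77 = $413k.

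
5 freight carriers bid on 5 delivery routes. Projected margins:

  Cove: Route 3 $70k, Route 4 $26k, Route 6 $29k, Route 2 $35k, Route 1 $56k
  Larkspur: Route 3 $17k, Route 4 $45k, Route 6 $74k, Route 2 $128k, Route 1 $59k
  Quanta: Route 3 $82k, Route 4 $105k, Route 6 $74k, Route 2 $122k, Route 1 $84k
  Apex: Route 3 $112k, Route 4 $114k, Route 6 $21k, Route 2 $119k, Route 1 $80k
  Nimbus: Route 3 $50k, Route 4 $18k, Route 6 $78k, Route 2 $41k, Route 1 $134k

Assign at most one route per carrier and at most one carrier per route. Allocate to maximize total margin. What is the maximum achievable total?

Max total: $520k

Optimal: Cove→Route 3 ($70k), Larkspur→Route 2 ($128k), Quanta→Route 6 ($74k), Apex→Route 4 ($114k), Nimbus→Route 1 ($134k) — total 70+128+74+114+134 = $520k.
Max-entry greedy (repeatedly take the single best remaining cell) gives $487k, worse by 33.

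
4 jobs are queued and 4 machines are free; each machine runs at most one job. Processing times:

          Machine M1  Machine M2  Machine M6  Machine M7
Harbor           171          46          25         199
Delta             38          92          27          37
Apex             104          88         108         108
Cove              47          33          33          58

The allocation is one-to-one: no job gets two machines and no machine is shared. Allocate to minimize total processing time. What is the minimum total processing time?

Min total: 197 min

Optimal: Harbor→Machine M6 (25 min), Delta→Machine M7 (37 min), Apex→Machine M2 (88 min), Cove→Machine M1 (47 min) — total 25+37+88+47 = 197 min.
Swapping Apex↔Delta (Apex→Machine M7 108 min, Delta→Machine M2 92 min) adds 75.
Every other assignment is strictly worse.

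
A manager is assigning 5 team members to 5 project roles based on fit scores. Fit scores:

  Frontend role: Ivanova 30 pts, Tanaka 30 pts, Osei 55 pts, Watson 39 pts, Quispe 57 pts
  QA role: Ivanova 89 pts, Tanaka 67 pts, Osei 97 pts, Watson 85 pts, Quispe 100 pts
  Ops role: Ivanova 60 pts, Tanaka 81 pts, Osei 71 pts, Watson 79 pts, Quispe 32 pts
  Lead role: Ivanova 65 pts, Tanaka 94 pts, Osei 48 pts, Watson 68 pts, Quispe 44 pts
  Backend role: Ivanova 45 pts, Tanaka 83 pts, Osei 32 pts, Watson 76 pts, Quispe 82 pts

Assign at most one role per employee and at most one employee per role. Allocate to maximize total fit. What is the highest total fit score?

Max total: 399 pts

Optimal: Ivanova→QA role (89 pts), Tanaka→Lead role (94 pts), Osei→Frontend role (55 pts), Watson→Ops role (79 pts), Quispe→Backend role (82 pts) — total 89+94+55+79+82 = 399 pts.
Column-greedy (each role in turn goes to its best remaining employee) gives 348 pts, worse by 51.
Next-best assignment: Ivanova→QA role, Tanaka→Lead role, Osei→Ops role, Watson→Backend role, Quispe→Frontend role = 387 pts.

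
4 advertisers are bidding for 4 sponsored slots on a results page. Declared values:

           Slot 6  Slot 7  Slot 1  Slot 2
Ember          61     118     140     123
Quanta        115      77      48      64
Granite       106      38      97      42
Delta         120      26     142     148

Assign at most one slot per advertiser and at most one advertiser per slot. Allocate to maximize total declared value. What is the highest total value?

Optimal: Ember→Slot 7 ($118), Quanta→Slot 6 ($115), Granite→Slot 1 ($97), Delta→Slot 2 ($148) — total 118+115+97+148 = $478.
Column-greedy (each slot in turn goes to its best remaining advertiser) gives $399, worse by 79.

Max total: $478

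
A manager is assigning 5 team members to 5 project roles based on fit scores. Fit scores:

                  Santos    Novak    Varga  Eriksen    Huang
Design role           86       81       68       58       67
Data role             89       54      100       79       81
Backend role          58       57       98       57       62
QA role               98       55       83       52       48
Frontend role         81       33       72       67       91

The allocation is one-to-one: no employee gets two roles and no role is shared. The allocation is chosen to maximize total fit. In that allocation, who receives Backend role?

Varga receives Backend role.

This is the linear assignment problem.
Optimal: Santos→QA role (98 pts), Novak→Design role (81 pts), Varga→Backend role (98 pts), Eriksen→Data role (79 pts), Huang→Frontend role (91 pts) — total 98+81+98+79+91 = 447 pts.
Max-entry greedy (repeatedly take the single best remaining cell) gives 427 pts, worse by 20.
Next-best assignment: Santos→QA role, Novak→Design role, Varga→Data role, Eriksen→Backend role, Huang→Frontend role = 427 pts.
Varga's own top role is Data role (100 pts), but forcing Varga→Data role and reassigning the rest optimally gives only 427 pts — worse by 20.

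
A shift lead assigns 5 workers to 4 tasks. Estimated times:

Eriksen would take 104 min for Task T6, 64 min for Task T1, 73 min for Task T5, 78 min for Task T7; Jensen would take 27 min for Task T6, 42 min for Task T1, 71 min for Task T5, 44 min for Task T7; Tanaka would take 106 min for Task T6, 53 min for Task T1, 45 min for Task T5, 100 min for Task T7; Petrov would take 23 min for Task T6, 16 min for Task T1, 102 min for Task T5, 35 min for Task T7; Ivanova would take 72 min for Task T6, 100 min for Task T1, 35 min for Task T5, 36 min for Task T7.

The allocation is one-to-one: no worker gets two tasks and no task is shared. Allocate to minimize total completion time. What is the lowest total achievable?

Optimal: Jensen→Task T6 (27 min), Petrov→Task T1 (16 min), Tanaka→Task T5 (45 min), Ivanova→Task T7 (36 min) — total 27+16+45+36 = 124 min.
Min-entry greedy (repeatedly take the single cheapest remaining cell) gives 156 min, worse by 32.
Swapping Ivanova↔Tanaka (Ivanova→Task T5 35 min, Tanaka→Task T7 100 min) adds 54.

Minimum total: 124 min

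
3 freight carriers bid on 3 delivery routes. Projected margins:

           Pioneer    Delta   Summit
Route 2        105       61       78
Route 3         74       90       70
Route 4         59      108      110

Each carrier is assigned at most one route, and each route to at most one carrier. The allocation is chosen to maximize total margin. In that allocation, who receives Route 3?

Delta receives Route 3.

Optimal: Pioneer→Route 2 ($105k), Delta→Route 3 ($90k), Summit→Route 4 ($110k) — total 105+90+110 = $305k.
Row-greedy (each carrier in turn takes its best remaining route) gives $283k, worse by 22.
Next-best assignment: Pioneer→Route 2, Delta→Route 4, Summit→Route 3 = $283k.
Swapping Summit↔Pioneer (Summit→Route 2 $78k, Pioneer→Route 4 $59k) loses 78.
Delta's own top route is Route 4 ($108k), but forcing Delta→Route 4 and reassigning the rest optimally gives only $283k — worse by 22.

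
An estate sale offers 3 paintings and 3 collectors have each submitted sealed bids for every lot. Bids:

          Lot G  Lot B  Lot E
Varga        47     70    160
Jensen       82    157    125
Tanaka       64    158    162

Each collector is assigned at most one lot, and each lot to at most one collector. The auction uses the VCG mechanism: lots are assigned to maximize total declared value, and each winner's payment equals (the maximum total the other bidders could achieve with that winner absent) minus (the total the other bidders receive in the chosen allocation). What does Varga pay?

Varga pays $79.

Efficient allocation: Varga→Lot E ($160), Jensen→Lot G ($82), Tanaka→Lot B ($158); total welfare W = $400.
Varga receives Lot E at value $160, so the others get W − 160 = $240.
Without Varga: best allocation of the remaining 2 bidders over all 3 lots is Jensen→Lot B ($157), Tanaka→Lot E ($162), total $319.
VCG payment = (others' best without Varga) − (others' welfare with Varga) = 319 − 240 = $79.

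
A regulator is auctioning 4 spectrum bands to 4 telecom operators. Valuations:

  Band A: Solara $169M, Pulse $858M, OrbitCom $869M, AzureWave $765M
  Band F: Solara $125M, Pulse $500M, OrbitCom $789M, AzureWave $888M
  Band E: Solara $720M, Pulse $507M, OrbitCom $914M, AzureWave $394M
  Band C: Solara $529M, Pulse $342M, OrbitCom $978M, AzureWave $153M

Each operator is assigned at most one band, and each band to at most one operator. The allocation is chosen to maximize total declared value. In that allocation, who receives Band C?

Optimal: Solara→Band E ($720M), Pulse→Band A ($858M), OrbitCom→Band C ($978M), AzureWave→Band F ($888M) — total 720+858+978+888 = $3444M.
Column-greedy (each band in turn goes to its best remaining operator) gives $2819M, worse by 625.
Next-best assignment: Solara→Band C, Pulse→Band A, OrbitCom→Band E, AzureWave→Band F = $3189M.
Every other assignment is strictly worse.

OrbitCom receives Band C.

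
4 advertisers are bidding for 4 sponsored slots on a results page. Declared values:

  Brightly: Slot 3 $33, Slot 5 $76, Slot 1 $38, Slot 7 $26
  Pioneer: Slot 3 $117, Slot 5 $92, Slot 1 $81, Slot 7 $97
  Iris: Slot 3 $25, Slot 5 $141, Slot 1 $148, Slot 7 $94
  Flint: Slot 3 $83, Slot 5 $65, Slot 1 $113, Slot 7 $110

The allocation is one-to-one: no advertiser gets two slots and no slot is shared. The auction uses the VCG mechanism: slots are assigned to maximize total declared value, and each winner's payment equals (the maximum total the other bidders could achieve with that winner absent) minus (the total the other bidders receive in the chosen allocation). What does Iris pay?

Efficient allocation: Brightly→Slot 5 ($76), Pioneer→Slot 3 ($117), Iris→Slot 1 ($148), Flint→Slot 7 ($110); total welfare W = $451.
Iris receives Slot 1 at value $148, so the others get W − 148 = $303.
Without Iris: best allocation of the remaining 3 bidders over all 4 slots is Brightly→Slot 5 ($76), Pioneer→Slot 3 ($117), Flint→Slot 1 ($113), total $306.
VCG payment = (others' best without Iris) − (others' welfare with Iris) = 306 − 303 = $3.

Iris pays $3.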